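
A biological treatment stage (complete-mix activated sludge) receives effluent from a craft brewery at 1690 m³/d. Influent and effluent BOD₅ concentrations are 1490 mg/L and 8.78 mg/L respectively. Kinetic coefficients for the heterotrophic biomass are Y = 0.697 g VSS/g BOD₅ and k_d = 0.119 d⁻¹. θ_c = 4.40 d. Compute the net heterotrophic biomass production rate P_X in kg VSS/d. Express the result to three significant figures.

P_X ≈ 1150 kg VSS/d

Observed yield with endogenous decay: Y_obs = Y / (1 + k_d·θ_c) = 0.697 / (1 + 0.119 × 4.40) = 0.697 / 1.524 = 0.4575 g VSS/g BOD₅.
ΔS = 1490 − 8.78 = 1481 mg/L, so the substrate removal rate is 1690 × 1481/1000 = 2503 kg BOD₅/d.
Biomass produced: P_X = Y_obs·Q·ΔS = 0.4575 × 2503 ≈ 1145 kg VSS/d.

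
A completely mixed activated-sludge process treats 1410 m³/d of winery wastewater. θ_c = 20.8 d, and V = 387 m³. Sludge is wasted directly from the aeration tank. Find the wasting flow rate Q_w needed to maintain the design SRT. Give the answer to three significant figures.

Q_w ≈ 18.6 m³/d

For wasting at MLVSS concentration, Q_w = V/θ_c = 387.0/20.8 = 18.61 m³/d.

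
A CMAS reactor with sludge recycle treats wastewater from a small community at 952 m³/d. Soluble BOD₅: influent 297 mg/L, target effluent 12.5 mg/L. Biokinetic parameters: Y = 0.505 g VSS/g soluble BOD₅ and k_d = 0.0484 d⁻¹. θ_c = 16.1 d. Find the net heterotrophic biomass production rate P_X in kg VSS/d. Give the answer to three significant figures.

Y_obs = Y / (1 + k_d θ_c) = 0.505 / (1 + 0.0484 × 16.1) = 0.505 / 1.779 = 0.2838.
Substrate removed = Q·(S₀ − S) = 952 m³/d × (297 − 12.5) g/m³ = 2.71×10^5 g/d = 270.8 kg/d.
So the net sludge growth is P_X = 0.2838 × 270.8 = 76.87 kg VSS/d.

P_X ≈ 76.9 kg VSS/d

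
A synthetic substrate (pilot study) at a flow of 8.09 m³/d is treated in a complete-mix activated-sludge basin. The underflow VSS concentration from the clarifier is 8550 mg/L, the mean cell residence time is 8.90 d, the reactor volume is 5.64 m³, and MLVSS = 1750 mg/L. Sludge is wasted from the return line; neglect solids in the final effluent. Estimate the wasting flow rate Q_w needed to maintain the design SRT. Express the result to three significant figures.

θ_c = V·X/(Q_w·X_r) when wasting from the recycle, so Q_w = V·X/(θ_c·X_r) = 5.640 × 1750 / (8.90 × 8550) = 0.1297 m³/d.

Q_w ≈ 0.130 m³/d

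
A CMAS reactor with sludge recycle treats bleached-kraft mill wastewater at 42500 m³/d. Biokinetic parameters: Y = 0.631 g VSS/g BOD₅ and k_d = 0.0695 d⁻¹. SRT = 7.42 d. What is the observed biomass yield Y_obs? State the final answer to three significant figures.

Y_obs ≈ 0.416 g VSS/g BOD₅

Observed yield with endogenous decay: Y_obs = Y / (1 + k_d·θ_c) = 0.631 / (1 + 0.0695 × 7.42) = 0.631 / 1.516 = 0.4163 g VSS/g BOD₅.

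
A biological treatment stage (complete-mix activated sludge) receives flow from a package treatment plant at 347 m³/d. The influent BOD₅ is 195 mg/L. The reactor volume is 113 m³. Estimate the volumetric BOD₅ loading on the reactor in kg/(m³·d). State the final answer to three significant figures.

L_v ≈ 0.599 kg BOD₅/(m³·d)

Applied BOD₅ load per unit volume = Q·S₀/V = (347 × 195/1000)/113.0 = 0.5988 kg BOD₅·m⁻³·d⁻¹.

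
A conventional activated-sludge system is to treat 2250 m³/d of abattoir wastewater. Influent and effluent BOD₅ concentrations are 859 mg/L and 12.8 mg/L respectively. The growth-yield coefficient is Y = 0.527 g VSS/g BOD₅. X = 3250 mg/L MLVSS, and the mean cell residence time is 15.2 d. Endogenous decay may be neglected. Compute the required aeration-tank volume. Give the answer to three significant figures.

V ≈ 4690 m³

Biomass mass balance (decay neglected): V·X = Y·Q·(S₀ − S)·θ_c, so V = 0.527 × 2250 × (859 − 12.8) × 15.2 / 3250 = 4693 m³.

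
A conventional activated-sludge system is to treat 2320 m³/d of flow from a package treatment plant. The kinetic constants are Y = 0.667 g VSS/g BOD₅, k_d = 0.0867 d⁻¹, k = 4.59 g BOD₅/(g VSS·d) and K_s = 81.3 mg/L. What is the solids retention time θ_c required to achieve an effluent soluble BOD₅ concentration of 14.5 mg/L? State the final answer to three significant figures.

From 1/θ_c = Y·k·S/(K_s + S) − k_d: Y·k·S/(K_s+S) = 0.667 × 4.59 × 14.5 / (81.3 + 14.5) = 0.4634 d⁻¹.
θ_c = 1/(μ − k_d) = 1/(0.4634 − 0.0867) = 1/0.3767 = 2.655 d.

θ_c ≈ 2.65 d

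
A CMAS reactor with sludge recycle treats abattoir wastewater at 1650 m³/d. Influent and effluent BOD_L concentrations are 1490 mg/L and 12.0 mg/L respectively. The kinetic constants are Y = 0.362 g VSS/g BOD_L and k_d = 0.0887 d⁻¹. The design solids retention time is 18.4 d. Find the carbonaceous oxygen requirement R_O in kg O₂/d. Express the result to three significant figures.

The observed yield is Y_obs = Y/(1 + k_d·θ_c) = 0.362 / (1 + 0.0887 × 18.4) = 0.362 / 2.632 = 0.1375 g VSS per g BOD_L removed.
ΔS = 1490 − 12.0 = 1478 mg/L, so the substrate removal rate is 1650 × 1478/1000 = 2439 kg BOD_L/d.
Net sludge production P_X = 0.1375 × 2439 = 335.4 kg VSS/d.
R_O = Q·(S₀ − S) − 1.42·P_X = 2439 − 1.42 × 335.4 = 1962 kg O₂/d.

R_O ≈ 1960 kg O₂/d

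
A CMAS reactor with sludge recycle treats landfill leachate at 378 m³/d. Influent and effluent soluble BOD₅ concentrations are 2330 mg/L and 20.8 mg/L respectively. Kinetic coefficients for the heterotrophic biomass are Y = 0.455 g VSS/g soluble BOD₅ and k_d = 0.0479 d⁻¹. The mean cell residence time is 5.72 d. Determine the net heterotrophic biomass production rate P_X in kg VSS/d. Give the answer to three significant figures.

P_X ≈ 312 kg VSS/d

Observed yield with endogenous decay: Y_obs = Y / (1 + k_d·θ_c) = 0.455 / (1 + 0.0479 × 5.72) = 0.455 / 1.274 = 0.3571 g VSS/g soluble BOD₅.
Mass of soluble BOD₅ removed per day: Q(S₀ − S) = 378 × 2309 g/m³ = 872.9 kg/d.
Biomass produced: P_X = Y_obs·Q·ΔS = 0.3571 × 872.9 ≈ 311.7 kg VSS/d.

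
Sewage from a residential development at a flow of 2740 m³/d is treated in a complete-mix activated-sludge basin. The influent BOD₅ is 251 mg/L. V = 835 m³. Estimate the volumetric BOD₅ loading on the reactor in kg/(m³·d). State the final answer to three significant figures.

L_v = Q S₀ / V = 2740 × 251 × 10⁻³ / 835.0 = 0.8236 kg/(m³·d).

L_v ≈ 0.824 kg BOD₅/(m³·d)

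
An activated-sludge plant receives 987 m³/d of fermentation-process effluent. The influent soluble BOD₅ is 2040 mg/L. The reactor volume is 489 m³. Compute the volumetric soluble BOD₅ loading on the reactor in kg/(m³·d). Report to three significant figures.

L_v ≈ 4.12 kg soluble BOD₅/(m³·d)

Volumetric loading L_v = Q·S₀ / V = 987 × 2040 g/m³ / 489.0 m³ = 4118 g/(m³·d) = 4.118 kg soluble BOD₅/(m³·d).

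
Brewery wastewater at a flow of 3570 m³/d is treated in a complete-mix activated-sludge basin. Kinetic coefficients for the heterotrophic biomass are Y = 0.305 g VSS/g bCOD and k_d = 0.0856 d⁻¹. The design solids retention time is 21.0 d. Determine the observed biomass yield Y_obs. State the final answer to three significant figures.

Y_obs ≈ 0.109 g VSS/g bCOD

The observed yield is Y_obs = Y/(1 + k_d·θ_c) = 0.305 / (1 + 0.0856 × 21.0) = 0.305 / 2.798 = 0.1090 g VSS per g bCOD removed.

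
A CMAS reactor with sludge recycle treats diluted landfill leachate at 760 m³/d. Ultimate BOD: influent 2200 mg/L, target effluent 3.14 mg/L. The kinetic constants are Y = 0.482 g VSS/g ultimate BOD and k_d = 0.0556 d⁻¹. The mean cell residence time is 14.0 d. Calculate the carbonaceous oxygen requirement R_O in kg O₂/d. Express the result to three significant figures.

R_O ≈ 1030 kg O₂/d

Observed yield with endogenous decay: Y_obs = Y / (1 + k_d·θ_c) = 0.482 / (1 + 0.0556 × 14.0) = 0.482 / 1.778 = 0.2710 g VSS/g ultimate BOD.
ΔS = 2200 − 3.14 = 2197 mg/L, so the substrate removal rate is 760 × 2197/1000 = 1670 kg ultimate BOD/d.
Net sludge production P_X = 0.2710 × 1670 = 452.5 kg VSS/d.
R_O = Q·ΔS − 1.42 P_X = 1670 − 642.6 = 1027 kg O₂/d.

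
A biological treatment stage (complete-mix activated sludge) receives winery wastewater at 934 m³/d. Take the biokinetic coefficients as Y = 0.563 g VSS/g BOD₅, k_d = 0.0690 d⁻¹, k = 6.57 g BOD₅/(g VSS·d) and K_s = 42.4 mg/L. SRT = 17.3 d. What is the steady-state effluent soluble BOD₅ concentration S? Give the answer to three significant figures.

S ≈ 1.51 mg/L

Effluent substrate depends only on kinetics and SRT: S = K_s(1 + k_d θ_c) / [θ_c(Yk − k_d) − 1] = 42.4 × (1 + 0.0690 × 17.3) / [17.3 × (0.563 × 6.57 − 0.0690) − 1] = 93.01 / 61.80 = 1.505 mg/L.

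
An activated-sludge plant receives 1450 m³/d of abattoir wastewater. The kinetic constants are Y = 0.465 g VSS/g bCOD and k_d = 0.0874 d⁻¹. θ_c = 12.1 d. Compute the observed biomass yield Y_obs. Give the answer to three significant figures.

The observed yield is Y_obs = Y/(1 + k_d·θ_c) = 0.465 / (1 + 0.0874 × 12.1) = 0.465 / 2.058 = 0.2260 g VSS per g bCOD removed.

Y_obs ≈ 0.226 g VSS/g bCOD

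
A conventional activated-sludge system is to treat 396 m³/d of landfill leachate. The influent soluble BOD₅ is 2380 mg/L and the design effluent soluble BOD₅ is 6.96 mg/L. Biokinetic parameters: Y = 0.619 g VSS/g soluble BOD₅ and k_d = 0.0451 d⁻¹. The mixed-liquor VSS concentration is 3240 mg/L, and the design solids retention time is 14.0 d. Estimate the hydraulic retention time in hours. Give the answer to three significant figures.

τ ≈ 93.4 h

Rearranging the biomass balance for a CMAS with decay, V = Y·Q·ΔS·θ_c / [X·(1+k_d θ_c)] = 0.619 × 396 × (2380 − 6.96) × 14.0 / [3240 × (1 + 0.0451 × 14.0)] = 8.14×10^6 / 5286 = 1541 m³.
Hydraulic retention time τ = V/Q = 1541 / 396 = 3.891 d = 93.37 h.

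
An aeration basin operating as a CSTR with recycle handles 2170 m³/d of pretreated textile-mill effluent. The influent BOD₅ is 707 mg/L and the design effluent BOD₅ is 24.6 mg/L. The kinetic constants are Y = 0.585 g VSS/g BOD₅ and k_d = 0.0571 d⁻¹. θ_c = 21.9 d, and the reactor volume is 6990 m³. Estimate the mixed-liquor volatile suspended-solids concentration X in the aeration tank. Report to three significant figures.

X ≈ 1210 mg/L

Solving the biomass balance for X: X = Y Q (S₀−S) θ_c / [V (1+k_d θ_c)] = 0.585 × 2170 × (707 − 24.6) × 21.9 / [6990 × (1 + 0.0571 × 21.9)] = 1206 mg/L.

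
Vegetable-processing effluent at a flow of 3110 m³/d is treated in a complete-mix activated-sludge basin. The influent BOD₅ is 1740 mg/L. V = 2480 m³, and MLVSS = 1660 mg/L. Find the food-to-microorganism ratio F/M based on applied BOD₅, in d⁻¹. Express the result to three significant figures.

Food-to-microorganism ratio F/M = Q S₀ / (V X) = 3110 × 1740 / (2480 × 1660) = 1.314 d⁻¹.

F/M ≈ 1.31 d⁻¹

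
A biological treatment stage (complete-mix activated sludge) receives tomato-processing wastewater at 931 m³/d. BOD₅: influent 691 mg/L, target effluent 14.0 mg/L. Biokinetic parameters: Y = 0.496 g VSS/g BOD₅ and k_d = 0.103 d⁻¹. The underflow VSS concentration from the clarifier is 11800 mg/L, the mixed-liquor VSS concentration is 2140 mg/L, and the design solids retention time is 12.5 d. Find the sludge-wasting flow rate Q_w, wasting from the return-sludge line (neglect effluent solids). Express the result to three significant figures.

Q_w ≈ 11.6 m³/d

Steady-state biomass mass balance: V·X·(1 + k_d·θ_c) = Y·Q·(S₀ − S)·θ_c, so V = 0.496 × 931 × (691 − 14.0) × 12.5 / [2140 × (1 + 0.103 × 12.5)] = 3.91×10^6 / 4895 = 798.3 m³.
Wasting from the return line (neglecting effluent solids): Q_w = V·X / (θ_c·X_r) = 798.3 × 2140 / (12.5 × 11800) = 11.58 m³/d.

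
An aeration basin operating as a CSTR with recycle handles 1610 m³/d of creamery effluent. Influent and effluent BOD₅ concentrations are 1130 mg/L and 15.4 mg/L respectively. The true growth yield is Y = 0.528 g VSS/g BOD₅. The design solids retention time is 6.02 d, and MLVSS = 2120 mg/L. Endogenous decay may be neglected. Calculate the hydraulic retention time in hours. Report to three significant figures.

τ ≈ 40.1 h

V·X = Y·Q·ΔS·θ_c gives V = 0.528 × 1610 × (1130 − 15.4) × 6.02 / 2120 = 2691 m³.
Hydraulic retention time τ = V/Q = 2691 / 1610 = 1.671 d = 40.11 h.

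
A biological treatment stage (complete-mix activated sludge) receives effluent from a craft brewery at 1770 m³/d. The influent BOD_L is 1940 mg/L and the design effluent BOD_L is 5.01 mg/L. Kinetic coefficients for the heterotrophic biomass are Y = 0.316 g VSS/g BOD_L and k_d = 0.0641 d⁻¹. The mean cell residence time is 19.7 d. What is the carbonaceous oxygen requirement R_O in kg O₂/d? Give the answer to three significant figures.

R_O ≈ 2750 kg O₂/d

Correct the yield for decay: Y_obs = Y/(1 + k_d θ_c) = 0.316 / (1 + 0.0641 × 19.7) = 0.316 / 2.263 = 0.1397.
Q·(S₀ − S) = 1770 × (1940 − 5.01) × 10⁻³ = 3425 kg/d removed.
P_X = Y_obs·Q·(S₀ − S) = 0.1397 × 3425 = 478.3 kg VSS/d.
R_O = Q·ΔS − 1.42 P_X = 3425 − 679.2 = 2746 kg O₂/d.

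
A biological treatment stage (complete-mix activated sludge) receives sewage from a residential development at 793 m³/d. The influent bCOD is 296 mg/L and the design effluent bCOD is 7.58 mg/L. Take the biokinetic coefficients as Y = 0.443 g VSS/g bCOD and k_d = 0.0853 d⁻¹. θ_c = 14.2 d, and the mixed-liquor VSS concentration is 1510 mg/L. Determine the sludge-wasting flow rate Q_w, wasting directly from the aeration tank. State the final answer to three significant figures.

Steady-state biomass mass balance: V·X·(1 + k_d·θ_c) = Y·Q·(S₀ − S)·θ_c, so V = 0.443 × 793 × (296 − 7.58) × 14.2 / [1510 × (1 + 0.0853 × 14.2)] = 1.44×10^6 / 3339 = 430.9 m³.
With mixed-liquor wasting, θ_c = V/Q_w, so Q_w = V/θ_c = 430.9/14.2 = 30.34 m³/d.

Q_w ≈ 30.3 m³/d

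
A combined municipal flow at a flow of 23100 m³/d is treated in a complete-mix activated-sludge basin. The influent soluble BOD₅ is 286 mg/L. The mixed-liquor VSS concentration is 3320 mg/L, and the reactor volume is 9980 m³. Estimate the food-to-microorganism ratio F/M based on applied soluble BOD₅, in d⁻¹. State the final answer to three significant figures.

F/M = applied load / biomass = Q·S₀/(V·X) = 23100 × 286 / (9980 × 3320) = 0.1994 d⁻¹.

F/M ≈ 0.199 d⁻¹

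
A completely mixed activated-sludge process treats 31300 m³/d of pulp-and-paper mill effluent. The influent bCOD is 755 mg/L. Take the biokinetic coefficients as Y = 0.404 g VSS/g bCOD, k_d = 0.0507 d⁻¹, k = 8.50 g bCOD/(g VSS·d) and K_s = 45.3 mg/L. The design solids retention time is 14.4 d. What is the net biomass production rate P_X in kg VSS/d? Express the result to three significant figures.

P_X ≈ 5510 kg VSS/d

For a completely mixed reactor with recycle the Lawrence–McCarty relation gives S = K_s·(1 + k_d·θ_c) / [θ_c·(Y·k − k_d) − 1] = 45.3 × (1 + 0.0507 × 14.4) / [14.4 × (0.404 × 8.50 − 0.0507) − 1] = 78.37 / 47.72 = 1.642 mg/L.
Y_obs = Y / (1 + k_d θ_c) = 0.404 / (1 + 0.0507 × 14.4) = 0.404 / 1.730 = 0.2335.
Q·(S₀ − S) = 31300 × (755 − 1.64) × 10⁻³ = 23580 kg/d removed.
P_X = Y_obs · Q(S₀ − S) = 0.2335 × 23580 = 5506 kg VSS/d.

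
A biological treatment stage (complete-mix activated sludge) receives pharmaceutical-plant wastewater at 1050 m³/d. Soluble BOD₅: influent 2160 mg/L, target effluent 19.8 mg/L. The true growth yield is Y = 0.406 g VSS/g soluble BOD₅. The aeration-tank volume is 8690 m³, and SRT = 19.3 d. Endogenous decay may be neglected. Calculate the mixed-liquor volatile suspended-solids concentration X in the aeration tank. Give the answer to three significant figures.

Without decay, X = Y Q (S₀−S) θ_c / V = 0.406 × 1050 × (2160 − 19.8) × 19.3 / 8690 = 2026 mg/L.

X ≈ 2030 mg/L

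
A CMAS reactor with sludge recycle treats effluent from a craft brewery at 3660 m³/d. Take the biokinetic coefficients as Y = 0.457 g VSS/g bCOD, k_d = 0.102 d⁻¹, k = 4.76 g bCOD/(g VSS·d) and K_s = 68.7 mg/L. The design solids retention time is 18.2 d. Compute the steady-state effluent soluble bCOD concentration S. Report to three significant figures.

S ≈ 5.34 mg/L

Effluent substrate depends only on kinetics and SRT: S = K_s(1 + k_d θ_c) / [θ_c(Yk − k_d) − 1] = 68.7 × (1 + 0.102 × 18.2) / [18.2 × (0.457 × 4.76 − 0.102) − 1] = 196.2 / 36.73 = 5.342 mg/L.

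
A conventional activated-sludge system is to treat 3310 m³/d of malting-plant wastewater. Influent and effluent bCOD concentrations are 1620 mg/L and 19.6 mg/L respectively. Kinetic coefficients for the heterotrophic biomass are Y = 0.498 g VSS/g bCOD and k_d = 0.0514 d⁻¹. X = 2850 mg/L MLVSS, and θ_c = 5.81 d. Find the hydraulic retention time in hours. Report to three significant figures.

Rearranging the biomass balance for a CMAS with decay, V = Y·Q·ΔS·θ_c / [X·(1+k_d θ_c)] = 0.498 × 3310 × (1620 − 19.6) × 5.81 / [2850 × (1 + 0.0514 × 5.81)] = 1.53×10^7 / 3701 = 4141 m³.
HRT = V/Q = 4141 m³ / 3310 m³·d⁻¹ = 1.251 d × 24 = 30.03 h.

τ ≈ 30.0 h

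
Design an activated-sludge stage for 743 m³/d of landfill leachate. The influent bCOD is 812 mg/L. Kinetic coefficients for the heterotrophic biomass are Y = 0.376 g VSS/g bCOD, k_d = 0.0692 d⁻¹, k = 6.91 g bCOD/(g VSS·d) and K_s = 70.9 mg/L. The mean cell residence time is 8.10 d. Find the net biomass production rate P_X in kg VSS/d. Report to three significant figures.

P_X ≈ 144 kg VSS/d

Effluent substrate depends only on kinetics and SRT: S = K_s(1 + k_d θ_c) / [θ_c(Yk − k_d) − 1] = 70.9 × (1 + 0.0692 × 8.10) / [8.10 × (0.376 × 6.91 − 0.0692) − 1] = 110.6 / 19.48 = 5.678 mg/L.
Correct the yield for decay: Y_obs = Y/(1 + k_d θ_c) = 0.376 / (1 + 0.0692 × 8.10) = 0.376 / 1.561 = 0.2409.
Substrate removed = Q·(S₀ − S) = 743 m³/d × (812 − 5.68) g/m³ = 5.99×10^5 g/d = 599.1 kg/d.
P_X = Y_obs · Q(S₀ − S) = 0.2409 × 599.1 = 144.3 kg VSS/d.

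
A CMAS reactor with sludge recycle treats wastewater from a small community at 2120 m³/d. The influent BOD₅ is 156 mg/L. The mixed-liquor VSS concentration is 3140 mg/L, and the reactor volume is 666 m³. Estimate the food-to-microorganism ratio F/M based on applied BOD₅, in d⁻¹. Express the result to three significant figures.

Food-to-microorganism ratio F/M = Q S₀ / (V X) = 2120 × 156 / (666.0 × 3140) = 0.1581 d⁻¹.

F/M ≈ 0.158 d⁻¹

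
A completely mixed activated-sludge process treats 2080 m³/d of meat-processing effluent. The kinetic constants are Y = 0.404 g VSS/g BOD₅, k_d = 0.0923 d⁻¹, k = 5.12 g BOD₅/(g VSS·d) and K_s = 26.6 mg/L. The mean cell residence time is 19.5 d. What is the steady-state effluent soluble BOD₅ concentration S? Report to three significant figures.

Effluent substrate depends only on kinetics and SRT: S = K_s(1 + k_d θ_c) / [θ_c(Yk − k_d) − 1] = 26.6 × (1 + 0.0923 × 19.5) / [19.5 × (0.404 × 5.12 − 0.0923) − 1] = 74.48 / 37.54 = 1.984 mg/L.

S ≈ 1.98 mg/L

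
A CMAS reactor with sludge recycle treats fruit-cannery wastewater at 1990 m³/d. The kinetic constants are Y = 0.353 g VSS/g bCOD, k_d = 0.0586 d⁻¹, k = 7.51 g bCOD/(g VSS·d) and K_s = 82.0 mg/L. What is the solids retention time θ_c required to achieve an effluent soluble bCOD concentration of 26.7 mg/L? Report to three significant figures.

θ_c ≈ 1.69 d

Specific growth rate at S = 26.7 mg/L: μ = YkS/(K_s+S) = 0.353·7.51·26.7/(82.0+26.7) = 0.6512 d⁻¹.
1/θ_c = 0.6512 − 0.0586 = 0.5926 d⁻¹, so θ_c = 1.688 d.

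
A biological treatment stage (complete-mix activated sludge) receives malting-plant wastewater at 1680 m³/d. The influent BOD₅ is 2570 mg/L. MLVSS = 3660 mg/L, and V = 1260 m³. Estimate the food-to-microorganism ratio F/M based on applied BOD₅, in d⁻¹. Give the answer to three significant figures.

Food-to-microorganism ratio F/M = Q S₀ / (V X) = 1680 × 2570 / (1260 × 3660) = 0.9362 d⁻¹.

F/M ≈ 0.936 d⁻¹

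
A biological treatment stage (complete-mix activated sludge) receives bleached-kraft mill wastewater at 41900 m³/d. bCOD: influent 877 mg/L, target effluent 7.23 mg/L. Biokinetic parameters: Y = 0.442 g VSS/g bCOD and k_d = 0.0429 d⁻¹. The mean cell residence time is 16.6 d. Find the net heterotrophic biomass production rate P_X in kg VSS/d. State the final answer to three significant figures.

P_X ≈ 9410 kg VSS/d

Observed yield with endogenous decay: Y_obs = Y / (1 + k_d·θ_c) = 0.442 / (1 + 0.0429 × 16.6) = 0.442 / 1.712 = 0.2582 g VSS/g bCOD.
Q·(S₀ − S) = 41900 × (877 − 7.23) × 10⁻³ = 36443 kg/d removed.
P_X = Y_obs · Q(S₀ − S) = 0.2582 × 36443 = 9408 kg VSS/d.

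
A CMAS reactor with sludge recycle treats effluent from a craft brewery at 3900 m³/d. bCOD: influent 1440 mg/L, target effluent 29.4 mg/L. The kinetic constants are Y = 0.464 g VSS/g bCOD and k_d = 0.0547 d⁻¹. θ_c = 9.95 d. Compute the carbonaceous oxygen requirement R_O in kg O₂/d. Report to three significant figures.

R_O ≈ 3150 kg O₂/d

Observed yield with endogenous decay: Y_obs = Y / (1 + k_d·θ_c) = 0.464 / (1 + 0.0547 × 9.95) = 0.464 / 1.544 = 0.3005 g VSS/g bCOD.
Mass of bCOD removed per day: Q(S₀ − S) = 3900 × 1411 g/m³ = 5501 kg/d.
Biomass synthesised: P_X = Y_obs × 5501 = 1653 kg VSS/d.
R_O = Q·ΔS − 1.42 P_X = 5501 − 2347 = 3154 kg O₂/d.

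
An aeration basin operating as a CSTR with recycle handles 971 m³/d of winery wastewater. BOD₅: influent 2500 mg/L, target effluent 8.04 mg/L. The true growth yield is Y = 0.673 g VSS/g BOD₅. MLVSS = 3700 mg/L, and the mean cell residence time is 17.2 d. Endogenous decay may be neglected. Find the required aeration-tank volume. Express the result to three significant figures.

With k_d = 0 the design equation reduces to V = Y Q (S₀−S) θ_c / X = 0.673 × 971 × (2500 − 8.04) × 17.2 / 3700 = 7570 m³.

V ≈ 7570 m³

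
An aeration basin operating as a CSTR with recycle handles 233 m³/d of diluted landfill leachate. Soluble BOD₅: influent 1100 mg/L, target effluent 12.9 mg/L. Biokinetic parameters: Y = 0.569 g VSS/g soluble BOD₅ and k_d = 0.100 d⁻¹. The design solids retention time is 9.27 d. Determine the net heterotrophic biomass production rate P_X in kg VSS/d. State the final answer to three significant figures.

P_X ≈ 74.8 kg VSS/d

Correct the yield for decay: Y_obs = Y/(1 + k_d θ_c) = 0.569 / (1 + 0.100 × 9.27) = 0.569 / 1.927 = 0.2953.
Q·(S₀ − S) = 233 × (1100 − 12.9) × 10⁻³ = 253.3 kg/d removed.
Net biomass production P_X = Y_obs × Q·(S₀ − S) = 0.2953 × 253.3 = 74.79 kg VSS/d.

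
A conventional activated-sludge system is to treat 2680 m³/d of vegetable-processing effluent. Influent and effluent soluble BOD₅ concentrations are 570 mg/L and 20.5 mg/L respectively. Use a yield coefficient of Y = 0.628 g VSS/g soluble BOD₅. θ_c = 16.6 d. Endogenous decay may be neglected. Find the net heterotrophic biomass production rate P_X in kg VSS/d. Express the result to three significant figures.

P_X ≈ 925 kg VSS/d

With endogenous decay neglected, the observed yield equals the true yield: Y_obs = Y = 0.628 g VSS/g soluble BOD₅.
Substrate removed = Q·(S₀ − S) = 2680 m³/d × (570 − 20.5) g/m³ = 1.47×10^6 g/d = 1473 kg/d.
Biomass produced: P_X = Y_obs·Q·ΔS = 0.6280 × 1473 ≈ 924.8 kg VSS/d.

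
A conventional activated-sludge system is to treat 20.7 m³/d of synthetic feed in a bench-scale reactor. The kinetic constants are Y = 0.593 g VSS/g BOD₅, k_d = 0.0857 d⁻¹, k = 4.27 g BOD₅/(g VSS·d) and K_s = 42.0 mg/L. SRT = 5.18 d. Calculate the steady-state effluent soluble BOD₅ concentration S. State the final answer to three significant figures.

S ≈ 5.20 mg/L

Effluent substrate depends only on kinetics and SRT: S = K_s(1 + k_d θ_c) / [θ_c(Yk − k_d) − 1] = 42.0 × (1 + 0.0857 × 5.18) / [5.18 × (0.593 × 4.27 − 0.0857) − 1] = 60.64 / 11.67 = 5.196 mg/L.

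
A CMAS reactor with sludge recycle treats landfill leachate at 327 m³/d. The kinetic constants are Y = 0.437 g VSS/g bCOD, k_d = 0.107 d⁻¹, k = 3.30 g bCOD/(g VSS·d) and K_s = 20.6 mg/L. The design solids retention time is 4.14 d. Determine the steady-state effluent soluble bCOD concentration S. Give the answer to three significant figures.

S ≈ 6.57 mg/L

Effluent substrate depends only on kinetics and SRT: S = K_s(1 + k_d θ_c) / [θ_c(Yk − k_d) − 1] = 20.6 × (1 + 0.107 × 4.14) / [4.14 × (0.437 × 3.30 − 0.107) − 1] = 29.73 / 4.527 = 6.566 mg/L.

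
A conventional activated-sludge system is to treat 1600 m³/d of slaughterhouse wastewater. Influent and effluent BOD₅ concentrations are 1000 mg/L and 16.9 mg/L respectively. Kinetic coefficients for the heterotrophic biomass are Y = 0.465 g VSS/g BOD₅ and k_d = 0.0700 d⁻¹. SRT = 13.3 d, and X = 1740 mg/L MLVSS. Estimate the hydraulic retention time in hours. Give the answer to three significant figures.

From the SRT design equation V = Y Q (S₀−S) θ_c / [X (1 + k_d θ_c)] = 0.465 × 1600 × (1000 − 16.9) × 13.3 / [1740 × (1 + 0.0700 × 13.3)] = 9.73×10^6 / 3360 = 2895 m³.
Hydraulic retention time τ = V/Q = 2895 / 1600 = 1.810 d = 43.43 h.

τ ≈ 43.4 h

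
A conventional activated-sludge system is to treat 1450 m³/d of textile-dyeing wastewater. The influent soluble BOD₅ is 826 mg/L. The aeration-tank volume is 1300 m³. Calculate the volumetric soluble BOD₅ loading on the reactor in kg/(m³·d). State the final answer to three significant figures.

L_v ≈ 0.921 kg soluble BOD₅/(m³·d)

Volumetric loading L_v = Q·S₀ / V = 1450 × 826 g/m³ / 1300 m³ = 921.3 g/(m³·d) = 0.9213 kg soluble BOD₅/(m³·d).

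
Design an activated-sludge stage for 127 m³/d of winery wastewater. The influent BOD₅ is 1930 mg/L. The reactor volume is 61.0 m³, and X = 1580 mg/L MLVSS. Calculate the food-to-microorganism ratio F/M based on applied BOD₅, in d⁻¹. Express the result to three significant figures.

F/M ≈ 2.54 d⁻¹

Food-to-microorganism ratio F/M = Q S₀ / (V X) = 127 × 1930 / (61.00 × 1580) = 2.543 d⁻¹.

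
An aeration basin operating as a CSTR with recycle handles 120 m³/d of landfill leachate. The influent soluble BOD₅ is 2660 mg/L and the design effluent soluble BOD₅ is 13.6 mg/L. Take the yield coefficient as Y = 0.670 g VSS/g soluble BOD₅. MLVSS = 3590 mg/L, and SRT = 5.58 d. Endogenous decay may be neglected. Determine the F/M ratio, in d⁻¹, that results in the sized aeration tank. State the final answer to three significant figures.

V·X = Y·Q·ΔS·θ_c gives V = 0.670 × 120 × (2660 − 13.6) × 5.58 / 3590 = 330.7 m³.
F/M = Q·S₀ / (V·X) = 120 × 2660 / (330.7 × 3590) = 0.2689 g soluble BOD₅·(g VSS·d)⁻¹.

F/M ≈ 0.269 d⁻¹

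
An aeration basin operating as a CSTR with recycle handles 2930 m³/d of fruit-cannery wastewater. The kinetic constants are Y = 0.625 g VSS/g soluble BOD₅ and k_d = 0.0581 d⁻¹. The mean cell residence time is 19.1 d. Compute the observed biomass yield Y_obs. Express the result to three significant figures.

Y_obs ≈ 0.296 g VSS/g soluble BOD₅

Observed yield with endogenous decay: Y_obs = Y / (1 + k_d·θ_c) = 0.625 / (1 + 0.0581 × 19.1) = 0.625 / 2.110 = 0.2962 g VSS/g soluble BOD₅.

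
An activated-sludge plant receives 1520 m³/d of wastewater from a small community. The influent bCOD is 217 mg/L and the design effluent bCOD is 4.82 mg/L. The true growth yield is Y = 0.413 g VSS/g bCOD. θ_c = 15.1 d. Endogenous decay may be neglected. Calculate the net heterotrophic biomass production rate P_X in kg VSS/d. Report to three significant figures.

P_X ≈ 133 kg VSS/d

With endogenous decay neglected, the observed yield equals the true yield: Y_obs = Y = 0.413 g VSS/g bCOD.
Q·(S₀ − S) = 1520 × (217 − 4.82) × 10⁻³ = 322.5 kg/d removed.
Net biomass production P_X = Y_obs × Q·(S₀ − S) = 0.4130 × 322.5 = 133.2 kg VSS/d.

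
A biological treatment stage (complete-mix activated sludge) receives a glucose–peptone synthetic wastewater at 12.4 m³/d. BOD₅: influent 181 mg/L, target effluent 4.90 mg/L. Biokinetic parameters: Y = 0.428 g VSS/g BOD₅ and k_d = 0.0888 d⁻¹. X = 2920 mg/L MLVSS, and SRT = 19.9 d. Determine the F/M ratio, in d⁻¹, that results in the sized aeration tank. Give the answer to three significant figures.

Rearranging the biomass balance for a CMAS with decay, V = Y·Q·ΔS·θ_c / [X·(1+k_d θ_c)] = 0.428 × 12.4 × (181 − 4.90) × 19.9 / [2920 × (1 + 0.0888 × 19.9)] = 1.86×10^4 / 8080 = 2.302 m³.
F/M = Q·S₀ / (V·X) = 12.4 × 181 / (2.302 × 2920) = 0.3339 g BOD₅·(g VSS·d)⁻¹.

F/M ≈ 0.334 d⁻¹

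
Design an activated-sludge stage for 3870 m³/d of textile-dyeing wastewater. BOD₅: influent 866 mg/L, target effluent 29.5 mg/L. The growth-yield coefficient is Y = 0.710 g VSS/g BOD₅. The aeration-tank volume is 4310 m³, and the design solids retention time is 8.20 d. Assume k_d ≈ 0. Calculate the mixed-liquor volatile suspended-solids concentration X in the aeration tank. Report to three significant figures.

X ≈ 4370 mg/L

From V·X = Y·Q·(S₀ − S)·θ_c (decay neglected): X = 0.710 × 3870 × (866 − 29.5) × 8.20 / 4310 = 4373 mg/L.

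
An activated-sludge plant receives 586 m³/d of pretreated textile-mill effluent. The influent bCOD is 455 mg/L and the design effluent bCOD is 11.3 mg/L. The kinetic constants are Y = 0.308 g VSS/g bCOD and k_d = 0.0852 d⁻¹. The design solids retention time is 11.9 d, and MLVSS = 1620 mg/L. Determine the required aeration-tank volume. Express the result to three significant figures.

Steady-state biomass mass balance: V·X·(1 + k_d·θ_c) = Y·Q·(S₀ − S)·θ_c, so V = 0.308 × 586 × (455 − 11.3) × 11.9 / [1620 × (1 + 0.0852 × 11.9)] = 9.53×10^5 / 3262 = 292.1 m³.

V ≈ 292 m³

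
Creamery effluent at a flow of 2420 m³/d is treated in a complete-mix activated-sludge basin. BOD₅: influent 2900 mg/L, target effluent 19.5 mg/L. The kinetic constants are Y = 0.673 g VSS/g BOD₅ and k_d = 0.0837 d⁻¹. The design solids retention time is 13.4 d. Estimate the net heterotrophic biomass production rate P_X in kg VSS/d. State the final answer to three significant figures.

Observed yield with endogenous decay: Y_obs = Y / (1 + k_d·θ_c) = 0.673 / (1 + 0.0837 × 13.4) = 0.673 / 2.122 = 0.3172 g VSS/g BOD₅.
Substrate removed = Q·(S₀ − S) = 2420 m³/d × (2900 − 19.5) g/m³ = 6.97×10^6 g/d = 6971 kg/d.
P_X = Y_obs · Q(S₀ − S) = 0.3172 × 6971 = 2211 kg VSS/d.

P_X ≈ 2210 kg VSS/d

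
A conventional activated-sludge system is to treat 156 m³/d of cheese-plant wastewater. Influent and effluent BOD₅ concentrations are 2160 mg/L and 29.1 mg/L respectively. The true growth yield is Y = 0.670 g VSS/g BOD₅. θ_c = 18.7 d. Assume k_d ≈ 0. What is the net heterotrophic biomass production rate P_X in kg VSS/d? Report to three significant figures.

With endogenous decay neglected, the observed yield equals the true yield: Y_obs = Y = 0.670 g VSS/g BOD₅.
Q·(S₀ − S) = 156 × (2160 − 29.1) × 10⁻³ = 332.4 kg/d removed.
P_X = Y_obs · Q(S₀ − S) = 0.6700 × 332.4 = 222.7 kg VSS/d.

P_X ≈ 223 kg VSS/d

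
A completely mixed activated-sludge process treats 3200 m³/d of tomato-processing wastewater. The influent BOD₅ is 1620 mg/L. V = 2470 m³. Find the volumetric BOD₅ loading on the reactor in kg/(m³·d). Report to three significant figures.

L_v ≈ 2.10 kg BOD₅/(m³·d)

Volumetric loading L_v = Q·S₀ / V = 3200 × 1620 g/m³ / 2470 m³ = 2099 g/(m³·d) = 2.099 kg BOD₅/(m³·d).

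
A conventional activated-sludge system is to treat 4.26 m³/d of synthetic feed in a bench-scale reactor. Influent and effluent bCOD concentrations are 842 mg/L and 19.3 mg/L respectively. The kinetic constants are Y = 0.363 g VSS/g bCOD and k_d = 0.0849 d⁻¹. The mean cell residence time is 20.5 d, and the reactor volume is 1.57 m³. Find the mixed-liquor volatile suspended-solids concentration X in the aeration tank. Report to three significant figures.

X ≈ 6060 mg/L

Solving the biomass balance for X: X = Y Q (S₀−S) θ_c / [V (1+k_d θ_c)] = 0.363 × 4.26 × (842 − 19.3) × 20.5 / [1.57 × (1 + 0.0849 × 20.5)] = 6062 mg/L.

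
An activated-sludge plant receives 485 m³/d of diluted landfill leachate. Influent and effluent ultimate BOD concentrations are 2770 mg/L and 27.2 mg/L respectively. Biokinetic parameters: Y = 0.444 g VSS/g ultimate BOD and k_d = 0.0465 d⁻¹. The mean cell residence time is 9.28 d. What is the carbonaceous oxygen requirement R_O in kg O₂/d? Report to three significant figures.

The observed yield is Y_obs = Y/(1 + k_d·θ_c) = 0.444 / (1 + 0.0465 × 9.28) = 0.444 / 1.432 = 0.3102 g VSS per g ultimate BOD removed.
ΔS = 2770 − 27.2 = 2743 mg/L, so the substrate removal rate is 485 × 2743/1000 = 1330 kg ultimate BOD/d.
Biomass synthesised: P_X = Y_obs × 1330 = 412.6 kg VSS/d.
R_O = Q·ΔS − 1.42 P_X = 1330 − 585.9 = 744.4 kg O₂/d.

R_O ≈ 744 kg O₂/d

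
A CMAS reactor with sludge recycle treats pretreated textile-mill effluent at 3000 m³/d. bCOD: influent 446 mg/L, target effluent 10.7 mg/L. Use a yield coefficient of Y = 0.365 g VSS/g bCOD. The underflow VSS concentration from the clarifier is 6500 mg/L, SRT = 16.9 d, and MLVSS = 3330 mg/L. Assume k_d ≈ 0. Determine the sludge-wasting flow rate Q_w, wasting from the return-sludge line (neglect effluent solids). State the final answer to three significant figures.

Q_w ≈ 73.3 m³/d

Biomass mass balance (decay neglected): V·X = Y·Q·(S₀ − S)·θ_c, so V = 0.365 × 3000 × (446 − 10.7) × 16.9 / 3330 = 2419 m³.
θ_c = V·X/(Q_w·X_r) when wasting from the recycle, so Q_w = V·X/(θ_c·X_r) = 2419 × 3330 / (16.9 × 6500) = 73.33 m³/d.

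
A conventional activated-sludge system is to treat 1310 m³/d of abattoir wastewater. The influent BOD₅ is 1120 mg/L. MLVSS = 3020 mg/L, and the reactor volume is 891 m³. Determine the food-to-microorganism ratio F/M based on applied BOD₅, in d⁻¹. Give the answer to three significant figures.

Food-to-microorganism ratio F/M = Q S₀ / (V X) = 1310 × 1120 / (891.0 × 3020) = 0.5453 d⁻¹.

F/M ≈ 0.545 d⁻¹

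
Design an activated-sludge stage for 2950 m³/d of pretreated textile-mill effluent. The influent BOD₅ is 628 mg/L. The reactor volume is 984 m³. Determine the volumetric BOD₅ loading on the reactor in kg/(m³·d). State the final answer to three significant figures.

L_v ≈ 1.88 kg BOD₅/(m³·d)

Applied BOD₅ load per unit volume = Q·S₀/V = (2950 × 628/1000)/984.0 = 1.883 kg BOD₅·m⁻³·d⁻¹.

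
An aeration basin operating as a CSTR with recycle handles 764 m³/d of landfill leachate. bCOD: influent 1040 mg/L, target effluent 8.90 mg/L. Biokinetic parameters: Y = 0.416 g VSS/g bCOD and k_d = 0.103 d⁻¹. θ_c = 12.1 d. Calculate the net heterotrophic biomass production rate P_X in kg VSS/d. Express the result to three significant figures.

Correct the yield for decay: Y_obs = Y/(1 + k_d θ_c) = 0.416 / (1 + 0.103 × 12.1) = 0.416 / 2.246 = 0.1852.
ΔS = 1040 − 8.90 = 1031 mg/L, so the substrate removal rate is 764 × 1031/1000 = 787.8 kg bCOD/d.
P_X = Y_obs · Q(S₀ − S) = 0.1852 × 787.8 = 145.9 kg VSS/d.

P_X ≈ 146 kg VSS/d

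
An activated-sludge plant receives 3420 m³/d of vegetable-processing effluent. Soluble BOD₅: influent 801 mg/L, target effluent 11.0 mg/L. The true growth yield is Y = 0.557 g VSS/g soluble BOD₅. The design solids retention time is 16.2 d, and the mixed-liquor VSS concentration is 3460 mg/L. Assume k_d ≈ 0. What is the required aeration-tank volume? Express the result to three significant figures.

V ≈ 7050 m³

V·X = Y·Q·ΔS·θ_c gives V = 0.557 × 3420 × (801 − 11.0) × 16.2 / 3460 = 7046 m³.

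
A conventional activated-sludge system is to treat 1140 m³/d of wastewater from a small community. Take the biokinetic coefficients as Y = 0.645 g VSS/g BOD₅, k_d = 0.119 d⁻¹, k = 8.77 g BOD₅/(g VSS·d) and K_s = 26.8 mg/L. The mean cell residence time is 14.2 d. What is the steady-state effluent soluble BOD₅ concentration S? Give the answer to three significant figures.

For a completely mixed reactor with recycle the Lawrence–McCarty relation gives S = K_s·(1 + k_d·θ_c) / [θ_c·(Y·k − k_d) − 1] = 26.8 × (1 + 0.119 × 14.2) / [14.2 × (0.645 × 8.77 − 0.119) − 1] = 72.09 / 77.63 = 0.9285 mg/L.

S ≈ 0.929 mg/L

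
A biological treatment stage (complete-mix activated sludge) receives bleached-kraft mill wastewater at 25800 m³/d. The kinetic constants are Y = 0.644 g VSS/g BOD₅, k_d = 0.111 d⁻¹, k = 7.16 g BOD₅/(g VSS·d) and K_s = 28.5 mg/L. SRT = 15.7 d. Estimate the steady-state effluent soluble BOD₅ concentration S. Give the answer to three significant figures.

From the Monod/SRT balance for a CMAS, S = K_s·(1+k_d θ_c)/[θ_c·(Y k − k_d) − 1] = 28.5 × (1 + 0.111 × 15.7) / [15.7 × (0.644 × 7.16 − 0.111) − 1] = 78.17 / 69.65 = 1.122 mg/L.

S ≈ 1.12 mg/L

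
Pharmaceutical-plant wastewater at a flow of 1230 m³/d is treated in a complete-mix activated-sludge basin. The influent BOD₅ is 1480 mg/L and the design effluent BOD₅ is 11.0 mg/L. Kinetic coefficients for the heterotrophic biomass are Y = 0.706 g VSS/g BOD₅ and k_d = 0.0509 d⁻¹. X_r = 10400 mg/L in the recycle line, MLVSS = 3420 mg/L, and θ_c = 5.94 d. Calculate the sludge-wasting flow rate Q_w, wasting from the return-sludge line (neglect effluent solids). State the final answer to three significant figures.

Q_w ≈ 94.2 m³/d

Rearranging the biomass balance for a CMAS with decay, V = Y·Q·ΔS·θ_c / [X·(1+k_d θ_c)] = 0.706 × 1230 × (1480 − 11.0) × 5.94 / [3420 × (1 + 0.0509 × 5.94)] = 7.58×10^6 / 4454 = 1701 m³.
Wasting from the return line (neglecting effluent solids): Q_w = V·X / (θ_c·X_r) = 1701 × 3420 / (5.94 × 10400) = 94.18 m³/d.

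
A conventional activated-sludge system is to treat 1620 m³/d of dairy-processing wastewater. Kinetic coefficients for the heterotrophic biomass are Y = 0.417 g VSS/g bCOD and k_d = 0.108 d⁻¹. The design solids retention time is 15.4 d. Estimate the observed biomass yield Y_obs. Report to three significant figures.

The observed yield is Y_obs = Y/(1 + k_d·θ_c) = 0.417 / (1 + 0.108 × 15.4) = 0.417 / 2.663 = 0.1566 g VSS per g bCOD removed.

Y_obs ≈ 0.157 g VSS/g bCOD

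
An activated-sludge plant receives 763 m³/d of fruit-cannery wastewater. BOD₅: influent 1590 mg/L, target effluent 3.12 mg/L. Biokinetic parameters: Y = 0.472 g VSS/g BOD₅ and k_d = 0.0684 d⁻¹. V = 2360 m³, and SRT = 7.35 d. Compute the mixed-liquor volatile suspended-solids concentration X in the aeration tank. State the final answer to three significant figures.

From V·X·(1 + k_d·θ_c) = Y·Q·(S₀ − S)·θ_c: X = 0.472 × 763 × (1590 − 3.12) × 7.35 / [2360 × (1 + 0.0684 × 7.35)] = 1184 mg/L.

X ≈ 1180 mg/L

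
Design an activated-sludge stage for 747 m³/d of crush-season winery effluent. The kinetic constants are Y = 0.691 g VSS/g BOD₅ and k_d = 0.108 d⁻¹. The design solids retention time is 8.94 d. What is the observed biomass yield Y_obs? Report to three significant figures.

Y_obs ≈ 0.352 g VSS/g BOD₅

Y_obs = Y / (1 + k_d θ_c) = 0.691 / (1 + 0.108 × 8.94) = 0.691 / 1.966 = 0.3516.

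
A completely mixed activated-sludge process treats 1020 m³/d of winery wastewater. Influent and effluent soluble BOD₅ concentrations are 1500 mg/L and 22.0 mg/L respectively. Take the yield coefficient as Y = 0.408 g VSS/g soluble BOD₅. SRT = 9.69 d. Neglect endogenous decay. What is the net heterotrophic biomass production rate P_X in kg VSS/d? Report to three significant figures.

No decay correction is needed, so Y_obs = Y = 0.408.
Substrate removed = Q·(S₀ − S) = 1020 m³/d × (1500 − 22.0) g/m³ = 1.51×10^6 g/d = 1508 kg/d.
So the net sludge growth is P_X = 0.4080 × 1508 = 615.1 kg VSS/d.

P_X ≈ 615 kg VSS/d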